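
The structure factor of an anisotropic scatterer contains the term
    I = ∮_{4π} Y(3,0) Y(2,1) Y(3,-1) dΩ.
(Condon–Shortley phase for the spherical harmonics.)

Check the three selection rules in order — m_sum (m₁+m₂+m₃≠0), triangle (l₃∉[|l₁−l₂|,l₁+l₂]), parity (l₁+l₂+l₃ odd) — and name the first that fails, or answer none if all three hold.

none

azimuthal sum: 0 + 1 − 1 = 0  ✓
1 ≤ 3 ≤ 5 (triangle on l)  ✓
L = 3 + 2 + 3 = 8 (even)  ✓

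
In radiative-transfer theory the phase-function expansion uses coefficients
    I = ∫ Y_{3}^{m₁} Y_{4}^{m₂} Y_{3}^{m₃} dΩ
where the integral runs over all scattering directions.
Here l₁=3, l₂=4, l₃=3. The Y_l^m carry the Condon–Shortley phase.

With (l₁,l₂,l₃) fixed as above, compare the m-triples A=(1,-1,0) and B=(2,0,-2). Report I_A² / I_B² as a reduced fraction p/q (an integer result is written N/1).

15/49

Shared (l₁,l₂,l₃)=(3,4,3): N and (l;000)² cancel in I_A²/I_B².
A: Δ = 4!·2!·4!/11! = 1/34650; Racah Σ t=0..2: t=0:+1/288 t=1:−1/24 t=2:+1/48 = -5/288; ⇒ 3j(3 4 3; 1 -1 0)² = 5/462, sgn +1
B: Δ = 4!·2!·4!/11! = 1/34650; Racah Σ t=0..1: t=0:+1/576 t=1:−1/72 = -7/576; ⇒ 3j(3 4 3; 2 0 -2)² = 7/198, sgn +1
I_A²/I_B² = (5/462)/(7/198) = 15/49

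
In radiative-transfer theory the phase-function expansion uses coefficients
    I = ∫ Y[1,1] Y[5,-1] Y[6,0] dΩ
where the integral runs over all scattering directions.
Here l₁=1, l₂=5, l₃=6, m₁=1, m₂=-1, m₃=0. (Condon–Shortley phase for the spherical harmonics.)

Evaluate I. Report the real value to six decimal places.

0.158246

m-sum 0 ✓  L=12 even ✓  4≤6≤6 ✓
Π(2lᵢ+1) = 3×11×13 = 429
triangle coeff Δ(1,5,6) = 1/858
Σ_t [0,0]: t=0:+1/14400 = 1/14400
(3j)²=6/143 [(1 5 6; 0 0 0)], sign=+1
Σ_t [0,0]: t=0:+1/34560 = 1/34560
(3j)²=5/286 [(1 5 6; 1 -1 0)], sign=+1
⇒ 4πI² = 45/143
I = (+1)√(45/143/(4π)) = 0.15824621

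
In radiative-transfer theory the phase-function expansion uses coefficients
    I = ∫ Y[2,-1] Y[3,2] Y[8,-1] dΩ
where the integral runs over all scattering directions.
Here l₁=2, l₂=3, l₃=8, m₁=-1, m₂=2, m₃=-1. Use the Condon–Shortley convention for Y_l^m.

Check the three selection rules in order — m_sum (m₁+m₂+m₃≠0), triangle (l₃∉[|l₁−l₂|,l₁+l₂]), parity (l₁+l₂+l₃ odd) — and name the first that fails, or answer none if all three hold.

triangle

m₁+m₂+m₃ = -1 + 2 − 1 = 0  ✓
triangle: |2−3|=1 ≤ l₃=8 ≤ 2+3=5  ✗
parity: l₁+l₂+l₃ = 13 is odd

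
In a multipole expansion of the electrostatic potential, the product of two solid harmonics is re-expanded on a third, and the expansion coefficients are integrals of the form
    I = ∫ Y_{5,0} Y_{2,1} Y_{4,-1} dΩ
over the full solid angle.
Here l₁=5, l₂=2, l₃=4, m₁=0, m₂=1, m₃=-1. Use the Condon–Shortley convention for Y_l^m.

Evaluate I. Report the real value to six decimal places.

Σlᵢ=11 odd — θ-integrand is odd under cosθ→−cosθ; I=0

0.000000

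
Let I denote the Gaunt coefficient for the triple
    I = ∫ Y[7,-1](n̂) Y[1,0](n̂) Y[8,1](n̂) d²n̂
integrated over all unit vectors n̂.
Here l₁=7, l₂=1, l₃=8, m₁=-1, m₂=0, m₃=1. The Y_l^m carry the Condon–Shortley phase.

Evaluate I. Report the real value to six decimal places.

Checks pass: Σm=0; 16 even; l₃=8∈[6,8].
(2·7+1)(2·1+1)(2·8+1) = 765
Δ: 0! 14! 2! / 17! → 1/2040
sum: t=0:+1/25401600 = 1/25401600
3j²(7 1 8; 0 0 0) = Δ·Π!·Σ² = 8/255  (sign +1)
sum: t=0:+1/29030400 = 1/29030400
3j²(7 1 8; -1 0 1) = Δ·Π!·Σ² = 21/680  (sign -1)
combine: 4πI² = 765·8/255·21/680 = 63/85
take √, sign -1: I = -0.24285994

-0.242860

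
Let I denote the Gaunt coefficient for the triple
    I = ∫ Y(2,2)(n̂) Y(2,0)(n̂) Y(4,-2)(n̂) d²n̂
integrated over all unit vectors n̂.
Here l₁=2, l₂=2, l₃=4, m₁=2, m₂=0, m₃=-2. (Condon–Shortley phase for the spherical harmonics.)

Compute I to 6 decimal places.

0.156078

m-sum 0 ✓  L=8 even ✓  0≤4≤4 ✓
Π(2lᵢ+1) = 5×5×9 = 225
triangle coeff Δ(2,2,4) = 1/630
Σ_t [0,0]: t=0:+1/16 = 1/16
(3j)²=2/35 [(2 2 4; 0 0 0)], sign=+1
Σ_t [0,0]: t=0:+1/96 = 1/96
(3j)²=1/42 [(2 2 4; 2 0 -2)], sign=+1
⇒ 4πI² = 15/49
I = (+1)√(15/49/(4π)) = 0.15607835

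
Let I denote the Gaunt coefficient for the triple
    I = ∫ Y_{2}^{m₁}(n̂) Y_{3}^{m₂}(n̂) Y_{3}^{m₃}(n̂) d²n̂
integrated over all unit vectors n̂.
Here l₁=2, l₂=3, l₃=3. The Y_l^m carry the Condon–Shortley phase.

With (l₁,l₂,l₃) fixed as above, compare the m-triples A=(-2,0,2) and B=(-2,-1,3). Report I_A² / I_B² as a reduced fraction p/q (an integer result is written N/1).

2/1

l's match ⇒ only the (l;m) 3-j factors differ between A and B.
A: triangle coeff Δ(2,3,3) = 1/3780; Σ_t [2,2]: t=2:+1/24 = 1/24; (3j)²=1/21 [(2 3 3; -2 0 2)], sign=-1
B: triangle coeff Δ(2,3,3) = 1/3780; Σ_t [2,2]: t=2:+1/96 = 1/96; (3j)²=1/42 [(2 3 3; -2 -1 3)], sign=+1
I_A²/I_B² = (1/21)/(1/42) = 2/1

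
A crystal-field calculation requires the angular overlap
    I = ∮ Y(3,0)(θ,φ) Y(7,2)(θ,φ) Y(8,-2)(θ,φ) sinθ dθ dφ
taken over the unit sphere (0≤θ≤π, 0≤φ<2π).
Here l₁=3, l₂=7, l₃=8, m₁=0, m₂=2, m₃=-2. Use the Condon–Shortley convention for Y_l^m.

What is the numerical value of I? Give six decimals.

0.094539

m-sum 0 ✓  L=18 even ✓  4≤8≤10 ✓
Π(2lᵢ+1) = 7×15×17 = 1785
triangle coeff Δ(3,7,8) = 1/5290740
Σ_t [0,2]: t=0:+1/7257600 t=1:−1/2073600 t=2:+1/7257600 = -1/4838400
(3j)²=252/20995 [(3 7 8; 0 0 0)], sign=-1
Σ_t [0,2]: t=0:+1/26127360 t=1:−1/3870720 t=2:+1/7257600 = -43/522547200
(3j)²=1849/352716 [(3 7 8; 0 2 -2)], sign=-1
⇒ 4πI² = 116487/1037153
I = (+1)√(116487/1037153/(4π)) = 0.09453930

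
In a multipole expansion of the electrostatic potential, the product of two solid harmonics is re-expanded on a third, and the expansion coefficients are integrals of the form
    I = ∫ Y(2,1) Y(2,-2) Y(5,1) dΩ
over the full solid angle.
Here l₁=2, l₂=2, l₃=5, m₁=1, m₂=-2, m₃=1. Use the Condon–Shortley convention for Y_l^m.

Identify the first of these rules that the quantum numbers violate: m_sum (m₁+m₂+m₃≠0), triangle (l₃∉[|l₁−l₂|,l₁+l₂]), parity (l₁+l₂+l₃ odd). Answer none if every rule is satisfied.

triangle

m₁+m₂+m₃ = 1 − 2 + 1 = 0  ✓
triangle: |2−2|=0 ≤ l₃=5 ≤ 2+2=4  ✗
parity: l₁+l₂+l₃ = 9 is odd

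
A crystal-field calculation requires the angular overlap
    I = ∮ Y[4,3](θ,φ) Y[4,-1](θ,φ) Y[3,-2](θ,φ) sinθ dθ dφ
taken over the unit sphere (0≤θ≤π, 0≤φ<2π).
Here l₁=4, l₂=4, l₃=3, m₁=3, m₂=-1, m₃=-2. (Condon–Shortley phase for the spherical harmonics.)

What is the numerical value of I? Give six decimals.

Σlᵢ=11 odd — θ-integrand is odd under cosθ→−cosθ; I=0

0.000000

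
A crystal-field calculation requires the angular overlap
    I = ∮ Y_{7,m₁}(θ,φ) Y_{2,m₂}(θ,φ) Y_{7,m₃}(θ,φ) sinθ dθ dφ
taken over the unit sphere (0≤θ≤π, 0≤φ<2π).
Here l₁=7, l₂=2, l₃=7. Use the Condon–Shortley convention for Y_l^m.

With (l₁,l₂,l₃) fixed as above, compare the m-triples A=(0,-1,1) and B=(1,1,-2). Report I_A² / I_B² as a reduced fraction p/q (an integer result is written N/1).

Shared (l₁,l₂,l₃)=(7,2,7): N and (l;000)² cancel in I_A²/I_B².
A: Δ = 2!·12!·2!/17! = 1/185640; Racah Σ t=0..1: t=0:+1/1209600 t=1:−1/1036800 = -1/7257600; ⇒ 3j(7 2 7; 0 -1 1)² = 1/2210, sgn -1
B: Δ = 2!·12!·2!/17! = 1/185640; Racah Σ t=1..2: t=1:−1/1209600 t=2:+1/1935360 = -1/3225600; ⇒ 3j(7 2 7; 1 1 -2)² = 243/61880, sgn +1
I_A²/I_B² = (1/2210)/(243/61880) = 28/243

28/243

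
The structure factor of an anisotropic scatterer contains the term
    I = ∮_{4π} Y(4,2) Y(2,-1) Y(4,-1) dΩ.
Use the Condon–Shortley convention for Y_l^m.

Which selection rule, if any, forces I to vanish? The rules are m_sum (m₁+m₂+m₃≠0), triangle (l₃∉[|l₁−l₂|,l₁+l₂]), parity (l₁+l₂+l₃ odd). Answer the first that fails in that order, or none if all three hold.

none

m₁+m₂+m₃ = 2 − 1 − 1 = 0  ✓
triangle: |4−2|=2 ≤ l₃=4 ≤ 4+2=6  ✓
parity: l₁+l₂+l₃ = 10 is even  ✓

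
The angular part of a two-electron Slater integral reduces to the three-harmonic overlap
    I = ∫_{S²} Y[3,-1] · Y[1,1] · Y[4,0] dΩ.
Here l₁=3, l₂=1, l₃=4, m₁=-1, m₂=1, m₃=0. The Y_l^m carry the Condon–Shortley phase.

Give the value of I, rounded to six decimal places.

m-sum 0 ✓  L=8 even ✓  2≤4≤4 ✓
Π(2lᵢ+1) = 7×3×9 = 189
triangle coeff Δ(3,1,4) = 1/252
Σ_t [0,0]: t=0:+1/36 = 1/36
(3j)²=4/63 [(3 1 4; 0 0 0)], sign=+1
Σ_t [0,0]: t=0:+1/96 = 1/96
(3j)²=1/42 [(3 1 4; -1 1 0)], sign=+1
⇒ 4πI² = 2/7
I = (+1)√(2/7/(4π)) = 0.15078601

0.150786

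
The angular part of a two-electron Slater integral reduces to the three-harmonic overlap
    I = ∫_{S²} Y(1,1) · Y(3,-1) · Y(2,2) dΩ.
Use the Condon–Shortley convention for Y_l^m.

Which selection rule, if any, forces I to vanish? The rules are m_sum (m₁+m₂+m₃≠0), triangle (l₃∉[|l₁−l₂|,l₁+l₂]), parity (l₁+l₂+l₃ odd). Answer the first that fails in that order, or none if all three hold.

m_sum

azimuthal sum: 1 − 1 + 2 = 2  ✗
2 ≤ 2 ≤ 4 (triangle on l)
L = 1 + 3 + 2 = 6 (even)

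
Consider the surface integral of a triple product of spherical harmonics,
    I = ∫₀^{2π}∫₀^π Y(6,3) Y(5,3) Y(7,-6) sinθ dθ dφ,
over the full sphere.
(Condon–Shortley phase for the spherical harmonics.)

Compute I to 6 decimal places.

m-sum 0 ✓  L=18 even ✓  1≤7≤11 ✓
Π(2lᵢ+1) = 13×11×15 = 2145
triangle coeff Δ(6,5,7) = 1/174594420
Σ_t [0,4]: t=0:+1/4147200 t=1:−1/207360 t=2:+1/82944 t=3:−1/207360 t=4:+1/4147200 = 1/345600
(3j)²=420/46189 [(6 5 7; 0 0 0)], sign=-1
Σ_t [2,3]: t=2:+1/14515200 t=3:−1/29030400 = 1/29030400
(3j)²=12/1615 [(6 5 7; 3 3 -6)], sign=-1
⇒ 4πI² = 15120/104329
I = (+1)√(15120/104329/(4π)) = 0.10739114

0.107391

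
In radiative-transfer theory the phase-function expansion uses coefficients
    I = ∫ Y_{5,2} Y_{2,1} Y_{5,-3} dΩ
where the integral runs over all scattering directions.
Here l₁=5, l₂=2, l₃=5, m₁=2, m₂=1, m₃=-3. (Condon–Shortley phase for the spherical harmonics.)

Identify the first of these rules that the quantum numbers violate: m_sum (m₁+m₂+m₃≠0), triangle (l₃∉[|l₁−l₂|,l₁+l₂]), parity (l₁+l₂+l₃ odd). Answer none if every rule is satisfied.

azimuthal sum: 2 + 1 − 3 = 0  ✓
3 ≤ 5 ≤ 7 (triangle on l)  ✓
L = 5 + 2 + 5 = 12 (even)  ✓

none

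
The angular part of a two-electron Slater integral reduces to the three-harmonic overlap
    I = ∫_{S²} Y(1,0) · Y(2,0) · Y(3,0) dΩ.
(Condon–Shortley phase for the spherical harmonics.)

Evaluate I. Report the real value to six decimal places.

m-sum 0 ✓  L=6 even ✓  1≤3≤3 ✓
Π(2lᵢ+1) = 3×5×7 = 105
triangle coeff Δ(1,2,3) = 1/105
Σ_t [0,0]: t=0:+1/4 = 1/4
(3j)²=3/35 [(1 2 3; 0 0 0)], sign=-1
(m-triple is (0,0,0) — same symbol as above.)
⇒ 4πI² = 27/35
I = (+1)√(27/35/(4π)) = 0.24776670

0.247767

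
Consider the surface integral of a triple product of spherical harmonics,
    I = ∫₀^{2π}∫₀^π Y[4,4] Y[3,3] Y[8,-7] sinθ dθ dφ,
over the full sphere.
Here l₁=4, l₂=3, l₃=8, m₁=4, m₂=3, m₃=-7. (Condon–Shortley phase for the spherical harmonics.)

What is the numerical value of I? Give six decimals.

|4−3|≤8≤4+3 violated ⇒ I = 0

0.000000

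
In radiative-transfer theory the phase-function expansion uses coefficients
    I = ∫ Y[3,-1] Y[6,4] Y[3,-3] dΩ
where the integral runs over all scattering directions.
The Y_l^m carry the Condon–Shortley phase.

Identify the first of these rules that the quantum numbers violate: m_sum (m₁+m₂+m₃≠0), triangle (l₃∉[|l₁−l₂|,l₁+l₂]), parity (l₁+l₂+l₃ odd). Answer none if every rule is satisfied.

none

Σmᵢ = 0  ✓
l₃∈[|l₁−l₂|,l₁+l₂]=[3,9], have l₃=3  ✓
Σlᵢ = 12 ⇒ even  ✓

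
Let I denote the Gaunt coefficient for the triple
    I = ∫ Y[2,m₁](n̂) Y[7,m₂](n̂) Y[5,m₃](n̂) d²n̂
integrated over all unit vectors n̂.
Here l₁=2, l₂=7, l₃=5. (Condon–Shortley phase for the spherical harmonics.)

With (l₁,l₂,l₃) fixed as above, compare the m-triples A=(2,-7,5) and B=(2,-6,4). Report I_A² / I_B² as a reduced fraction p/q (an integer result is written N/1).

7/5

Same 2,7,5: normalisation and zero-m 3j drop out of the ratio.
A: Δ: 4! 0! 10! / 15! → 1/15015; sum: t=0:+1/87091200 = 1/87091200; 3j²(2 7 5; 2 -7 5) = Δ·Π!·Σ² = 1/15  (sign +1)
B: Δ: 4! 0! 10! / 15! → 1/15015; sum: t=0:+1/8709120 = 1/8709120; 3j²(2 7 5; 2 -6 4) = Δ·Π!·Σ² = 1/21  (sign -1)
I_A²/I_B² = (1/15)/(1/21) = 7/5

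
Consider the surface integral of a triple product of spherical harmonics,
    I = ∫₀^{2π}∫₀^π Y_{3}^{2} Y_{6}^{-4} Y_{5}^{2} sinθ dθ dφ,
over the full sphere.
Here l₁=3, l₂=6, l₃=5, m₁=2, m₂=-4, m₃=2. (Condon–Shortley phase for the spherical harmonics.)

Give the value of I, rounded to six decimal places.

Rules hold: Σm=0, L=14 even, 3≤5≤9.
N = 7·13·11 = 1001
Δ = 4!·2!·8!/15! = 1/675675
Racah Σ t=1..3: t=1:−1/8640 t=2:+1/2304 t=3:−1/8640 = 7/34560
⇒ 3j(3 6 5; 0 0 0)² = 7/429, sgn -1
Racah Σ t=0..1: t=0:+1/34560 t=1:−1/60480 = 1/80640
⇒ 3j(3 6 5; 2 -4 2)² = 6/1001, sgn -1
4πI² = N·(3j₀)²·(3jₘ)² = 14/143
I = +1·√(0.0979021/4π) = 0.08826552

0.088266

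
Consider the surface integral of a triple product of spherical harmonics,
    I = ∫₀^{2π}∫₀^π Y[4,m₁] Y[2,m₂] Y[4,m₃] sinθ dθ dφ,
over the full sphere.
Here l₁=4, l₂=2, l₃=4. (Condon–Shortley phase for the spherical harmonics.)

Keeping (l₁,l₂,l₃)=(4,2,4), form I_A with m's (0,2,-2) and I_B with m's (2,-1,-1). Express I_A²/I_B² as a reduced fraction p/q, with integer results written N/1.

20/9

Same 4,2,4: normalisation and zero-m 3j drop out of the ratio.
A: Δ: 2! 6! 2! / 11! → 1/13860; sum: t=2:+1/192 = 1/192; 3j²(4 2 4; 0 2 -2) = Δ·Π!·Σ² = 3/77  (sign +1)
B: Δ: 2! 6! 2! / 11! → 1/13860; sum: t=0:+1/96 t=1:−1/240 = 1/160; 3j²(4 2 4; 2 -1 -1) = Δ·Π!·Σ² = 27/1540  (sign -1)
I_A²/I_B² = (3/77)/(27/1540) = 20/9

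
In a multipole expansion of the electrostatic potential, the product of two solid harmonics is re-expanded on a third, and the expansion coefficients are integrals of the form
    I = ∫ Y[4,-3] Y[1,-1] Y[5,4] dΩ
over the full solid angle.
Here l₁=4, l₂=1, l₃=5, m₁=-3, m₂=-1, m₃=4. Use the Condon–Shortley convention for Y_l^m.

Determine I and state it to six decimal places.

0.294638

m-sum 0 ✓  L=10 even ✓  3≤5≤5 ✓
Π(2lᵢ+1) = 9×3×11 = 297
triangle coeff Δ(4,1,5) = 1/495
Σ_t [0,0]: t=0:+1/576 = 1/576
(3j)²=5/99 [(4 1 5; 0 0 0)], sign=-1
Σ_t [0,0]: t=0:+1/10080 = 1/10080
(3j)²=4/55 [(4 1 5; -3 -1 4)], sign=-1
⇒ 4πI² = 12/11
I = (+1)√(12/11/(4π)) = 0.29463840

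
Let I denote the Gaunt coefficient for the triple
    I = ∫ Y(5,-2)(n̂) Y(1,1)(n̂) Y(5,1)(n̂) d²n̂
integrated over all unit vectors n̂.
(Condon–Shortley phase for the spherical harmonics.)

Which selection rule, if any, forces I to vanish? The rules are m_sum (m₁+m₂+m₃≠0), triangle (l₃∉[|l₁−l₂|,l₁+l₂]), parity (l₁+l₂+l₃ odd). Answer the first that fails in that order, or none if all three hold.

parity

azimuthal sum: -2 + 1 + 1 = 0  ✓
4 ≤ 5 ≤ 6 (triangle on l)  ✓
L = 5 + 1 + 5 = 11 (odd)  ✗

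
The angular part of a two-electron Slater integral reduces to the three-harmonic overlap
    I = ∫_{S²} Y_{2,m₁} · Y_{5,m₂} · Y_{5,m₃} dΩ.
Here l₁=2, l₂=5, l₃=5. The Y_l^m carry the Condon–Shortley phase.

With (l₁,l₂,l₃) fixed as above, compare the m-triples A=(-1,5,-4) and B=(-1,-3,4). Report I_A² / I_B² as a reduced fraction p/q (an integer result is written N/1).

45/49

Same 2,5,5: normalisation and zero-m 3j drop out of the ratio.
A: Δ: 2! 2! 8! / 13! → 1/38610; sum: t=2:+1/80640 = 1/80640; 3j²(2 5 5; -1 5 -4) = Δ·Π!·Σ² = 9/286  (sign -1)
B: Δ: 2! 2! 8! / 13! → 1/38610; sum: t=1:−1/10080 t=2:+1/80640 = -1/11520; 3j²(2 5 5; -1 -3 4) = Δ·Π!·Σ² = 49/1430  (sign +1)
I_A²/I_B² = (9/286)/(49/1430) = 45/49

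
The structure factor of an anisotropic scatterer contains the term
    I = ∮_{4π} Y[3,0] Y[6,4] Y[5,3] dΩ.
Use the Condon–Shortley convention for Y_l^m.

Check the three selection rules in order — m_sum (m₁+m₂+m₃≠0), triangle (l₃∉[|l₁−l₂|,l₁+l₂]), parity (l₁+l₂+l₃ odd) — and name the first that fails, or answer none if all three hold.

m_sum

m₁+m₂+m₃ = 0 + 4 + 3 = 7  ✗
triangle: |3−6|=3 ≤ l₃=5 ≤ 3+6=9
parity: l₁+l₂+l₃ = 14 is even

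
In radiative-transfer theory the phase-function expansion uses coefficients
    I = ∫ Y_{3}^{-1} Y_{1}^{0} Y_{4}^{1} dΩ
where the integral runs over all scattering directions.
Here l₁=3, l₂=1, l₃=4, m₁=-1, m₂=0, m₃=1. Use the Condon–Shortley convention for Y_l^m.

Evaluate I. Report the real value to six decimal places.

-0.238414

Checks pass: Σm=0; 8 even; l₃=4∈[2,4].
(2·3+1)(2·1+1)(2·4+1) = 189
Δ: 0! 6! 2! / 9! → 1/252
sum: t=0:+1/36 = 1/36
3j²(3 1 4; 0 0 0) = Δ·Π!·Σ² = 4/63  (sign +1)
sum: t=0:+1/48 = 1/48
3j²(3 1 4; -1 0 1) = Δ·Π!·Σ² = 5/84  (sign -1)
combine: 4πI² = 189·4/63·5/84 = 5/7
take √, sign -1: I = -0.23841361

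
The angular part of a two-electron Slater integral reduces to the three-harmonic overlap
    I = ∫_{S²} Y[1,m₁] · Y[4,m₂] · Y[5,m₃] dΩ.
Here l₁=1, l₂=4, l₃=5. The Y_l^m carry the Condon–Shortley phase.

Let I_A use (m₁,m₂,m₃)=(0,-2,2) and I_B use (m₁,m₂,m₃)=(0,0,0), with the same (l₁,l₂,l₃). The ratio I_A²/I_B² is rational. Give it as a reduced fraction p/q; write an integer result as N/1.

21/25

Same 1,4,5: normalisation and zero-m 3j drop out of the ratio.
A: Δ: 0! 2! 8! / 11! → 1/495; sum: t=0:+1/1440 = 1/1440; 3j²(1 4 5; 0 -2 2) = Δ·Π!·Σ² = 7/165  (sign -1)
B: Δ: 0! 2! 8! / 11! → 1/495; sum: t=0:+1/576 = 1/576; 3j²(1 4 5; 0 0 0) = Δ·Π!·Σ² = 5/99  (sign -1)
I_A²/I_B² = (7/165)/(5/99) = 21/25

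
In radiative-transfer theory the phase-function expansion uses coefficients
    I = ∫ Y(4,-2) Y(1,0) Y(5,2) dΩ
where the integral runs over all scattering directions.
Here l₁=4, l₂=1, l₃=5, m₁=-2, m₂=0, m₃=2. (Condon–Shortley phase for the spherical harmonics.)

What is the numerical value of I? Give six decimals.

m-sum 0 ✓  L=10 even ✓  3≤5≤5 ✓
Π(2lᵢ+1) = 9×3×11 = 297
triangle coeff Δ(4,1,5) = 1/495
Σ_t [0,0]: t=0:+1/576 = 1/576
(3j)²=5/99 [(4 1 5; 0 0 0)], sign=-1
Σ_t [0,0]: t=0:+1/1440 = 1/1440
(3j)²=7/165 [(4 1 5; -2 0 2)], sign=-1
⇒ 4πI² = 7/11
I = (+1)√(7/11/(4π)) = 0.22503380

0.225034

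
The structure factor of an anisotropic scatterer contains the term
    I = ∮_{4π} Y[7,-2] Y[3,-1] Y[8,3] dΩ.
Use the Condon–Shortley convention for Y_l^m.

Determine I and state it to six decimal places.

-0.144372

m-sum 0 ✓  L=18 even ✓  4≤8≤10 ✓
Π(2lᵢ+1) = 15×7×17 = 1785
triangle coeff Δ(7,3,8) = 1/5290740
Σ_t [0,2]: t=0:+1/7257600 t=1:−1/2073600 t=2:+1/7257600 = -1/4838400
(3j)²=252/20995 [(7 3 8; 0 0 0)], sign=-1
Σ_t [0,2]: t=0:+1/17418240 t=1:−1/5806080 t=2:+1/29030400 = -1/12441600
(3j)²=154/12597 [(7 3 8; -2 -1 3)], sign=+1
⇒ 4πI² = 271656/1037153
I = (-1)√(271656/1037153/(4π)) = -0.14437211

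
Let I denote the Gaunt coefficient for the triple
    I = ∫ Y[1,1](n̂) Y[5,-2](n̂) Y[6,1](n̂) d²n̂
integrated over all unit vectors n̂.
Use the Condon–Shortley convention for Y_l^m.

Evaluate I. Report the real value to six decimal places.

m-sum 0 ✓  L=12 even ✓  4≤6≤6 ✓
Π(2lᵢ+1) = 3×11×13 = 429
triangle coeff Δ(1,5,6) = 1/858
Σ_t [0,0]: t=0:+1/14400 = 1/14400
(3j)²=6/143 [(1 5 6; 0 0 0)], sign=+1
Σ_t [0,0]: t=0:+1/60480 = 1/60480
(3j)²=5/429 [(1 5 6; 1 -2 1)], sign=-1
⇒ 4πI² = 30/143
I = (-1)√(30/143/(4π)) = -0.12920749

-0.129207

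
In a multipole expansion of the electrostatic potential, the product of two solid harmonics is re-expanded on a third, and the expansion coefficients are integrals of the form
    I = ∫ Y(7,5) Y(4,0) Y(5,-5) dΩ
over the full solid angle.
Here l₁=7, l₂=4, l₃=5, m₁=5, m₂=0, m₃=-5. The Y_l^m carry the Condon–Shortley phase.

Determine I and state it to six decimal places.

Checks pass: Σm=0; 16 even; l₃=5∈[3,11].
(2·7+1)(2·4+1)(2·5+1) = 1485
Δ: 6! 8! 2! / 17! → 1/6126120
sum: t=2:+1/69120 t=3:−1/20736 t=4:+1/69120 = -1/51840
3j²(7 4 5; 0 0 0) = Δ·Π!·Σ² = 280/21879  (sign +1)
sum: t=2:+1/3870720 = 1/3870720
3j²(7 4 5; 5 0 -5) = Δ·Π!·Σ² = 135/6188  (sign +1)
combine: 4πI² = 1485·280/21879·135/6188 = 20250/48841
take √, sign +1: I = 0.18164160

0.181642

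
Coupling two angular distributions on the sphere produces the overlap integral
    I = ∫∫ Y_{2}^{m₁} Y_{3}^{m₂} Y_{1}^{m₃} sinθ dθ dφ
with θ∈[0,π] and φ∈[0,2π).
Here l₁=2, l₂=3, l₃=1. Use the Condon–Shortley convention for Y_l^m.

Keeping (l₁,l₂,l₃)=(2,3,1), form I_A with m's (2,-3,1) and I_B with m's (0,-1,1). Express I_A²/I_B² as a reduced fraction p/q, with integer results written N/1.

Shared (l₁,l₂,l₃)=(2,3,1): N and (l;000)² cancel in I_A²/I_B².
A: Δ = 4!·0!·2!/7! = 1/105; Racah Σ t=0..0: t=0:+1/48 = 1/48; ⇒ 3j(2 3 1; 2 -3 1)² = 1/7, sgn +1
B: Δ = 4!·0!·2!/7! = 1/105; Racah Σ t=2..2: t=2:+1/8 = 1/8; ⇒ 3j(2 3 1; 0 -1 1)² = 2/35, sgn +1
I_A²/I_B² = (1/7)/(2/35) = 5/2

5/2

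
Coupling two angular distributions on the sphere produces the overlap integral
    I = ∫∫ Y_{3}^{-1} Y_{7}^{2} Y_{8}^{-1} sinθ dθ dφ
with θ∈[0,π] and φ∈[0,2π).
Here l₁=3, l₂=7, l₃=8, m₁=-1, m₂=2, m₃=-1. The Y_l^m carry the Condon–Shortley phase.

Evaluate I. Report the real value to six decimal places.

m-sum 0 ✓  L=18 even ✓  4≤8≤10 ✓
Π(2lᵢ+1) = 7×15×17 = 1785
triangle coeff Δ(3,7,8) = 1/5290740
Σ_t [0,2]: t=0:+1/7257600 t=1:−1/2073600 t=2:+1/7257600 = -1/4838400
(3j)²=252/20995 [(3 7 8; 0 0 0)], sign=-1
Σ_t [0,2]: t=0:+1/104509440 t=1:−1/5806080 t=2:+1/4838400 = 23/522547200
(3j)²=529/377910 [(3 7 8; -1 2 -1)], sign=-1
⇒ 4πI² = 155526/5185765
I = (+1)√(155526/5185765/(4π)) = 0.04885288

0.048853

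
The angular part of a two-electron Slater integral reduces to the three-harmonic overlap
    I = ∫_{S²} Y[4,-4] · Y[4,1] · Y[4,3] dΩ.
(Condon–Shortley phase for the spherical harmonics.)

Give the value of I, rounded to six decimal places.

Rules hold: Σm=0, L=12 even, 0≤4≤8.
N = 9·9·9 = 729
Δ = 4!·4!·4!/13! = 1/450450
Racah Σ t=0..4: t=0:+1/13824 t=1:−1/216 t=2:+1/64 t=3:−1/216 t=4:+1/13824 = 5/768
⇒ 3j(4 4 4; 0 0 0)² = 18/1001, sgn +1
Racah Σ t=4..4: t=4:+1/3456 = 1/3456
⇒ 3j(4 4 4; -4 1 3)² = 35/1287, sgn -1
4πI² = N·(3j₀)²·(3jₘ)² = 7290/20449
I = -1·√(0.356497/4π) = -0.16843130

-0.168431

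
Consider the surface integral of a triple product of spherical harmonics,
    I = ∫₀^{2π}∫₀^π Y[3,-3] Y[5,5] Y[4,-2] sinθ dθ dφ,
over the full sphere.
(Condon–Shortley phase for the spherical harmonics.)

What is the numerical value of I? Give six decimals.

Checks pass: Σm=0; 12 even; l₃=4∈[2,8].
(2·3+1)(2·5+1)(2·4+1) = 693
Δ: 4! 2! 6! / 13! → 1/180180
sum: t=1:−1/576 t=2:+1/144 t=3:−1/576 = 1/288
3j²(3 5 4; 0 0 0) = Δ·Π!·Σ² = 20/1001  (sign +1)
sum: t=4:+1/34560 = 1/34560
3j²(3 5 4; -3 5 -2) = Δ·Π!·Σ² = 5/286  (sign +1)
combine: 4πI² = 693·20/1001·5/286 = 450/1859
take √, sign +1: I = 0.13879110

0.138791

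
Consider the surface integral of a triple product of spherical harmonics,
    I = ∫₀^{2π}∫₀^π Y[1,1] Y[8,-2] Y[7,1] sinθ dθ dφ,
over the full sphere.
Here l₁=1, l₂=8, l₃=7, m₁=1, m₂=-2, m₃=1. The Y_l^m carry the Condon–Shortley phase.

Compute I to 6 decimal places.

Rules hold: Σm=0, L=16 even, 7≤7≤9.
N = 3·17·15 = 765
Δ = 2!·0!·14!/17! = 1/2040
Racah Σ t=1..1: t=1:−1/25401600 = -1/25401600
⇒ 3j(1 8 7; 0 0 0)² = 8/255, sgn +1
Racah Σ t=0..0: t=0:+1/58060800 = 1/58060800
⇒ 3j(1 8 7; 1 -2 1)² = 3/136, sgn +1
4πI² = N·(3j₀)²·(3jₘ)² = 9/17
I = +1·√(0.529412/4π) = 0.20525411

0.205254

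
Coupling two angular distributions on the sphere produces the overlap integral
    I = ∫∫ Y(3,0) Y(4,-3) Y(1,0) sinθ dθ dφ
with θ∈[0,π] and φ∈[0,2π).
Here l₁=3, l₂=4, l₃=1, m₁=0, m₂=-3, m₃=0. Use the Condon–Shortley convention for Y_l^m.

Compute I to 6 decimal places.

m-sum = 0 − 3 + 0 = -3 ≠ 0 ⇒ I = 0

0.000000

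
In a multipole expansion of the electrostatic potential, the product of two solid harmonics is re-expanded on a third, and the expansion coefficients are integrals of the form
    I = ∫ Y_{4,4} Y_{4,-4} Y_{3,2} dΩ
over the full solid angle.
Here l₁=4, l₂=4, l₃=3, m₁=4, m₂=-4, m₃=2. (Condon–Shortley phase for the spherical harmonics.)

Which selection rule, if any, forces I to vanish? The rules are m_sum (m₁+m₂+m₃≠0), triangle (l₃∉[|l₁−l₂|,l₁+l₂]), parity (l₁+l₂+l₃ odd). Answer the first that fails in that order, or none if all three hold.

Σmᵢ = 2  ✗
l₃∈[|l₁−l₂|,l₁+l₂]=[0,8], have l₃=3
Σlᵢ = 11 ⇒ odd

m_sum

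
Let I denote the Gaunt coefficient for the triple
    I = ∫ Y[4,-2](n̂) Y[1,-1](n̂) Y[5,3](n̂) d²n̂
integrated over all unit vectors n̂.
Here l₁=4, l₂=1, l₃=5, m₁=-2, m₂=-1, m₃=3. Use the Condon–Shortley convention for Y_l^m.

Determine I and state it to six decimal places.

-0.259847

m-sum 0 ✓  L=10 even ✓  3≤5≤5 ✓
Π(2lᵢ+1) = 9×3×11 = 297
triangle coeff Δ(4,1,5) = 1/495
Σ_t [0,0]: t=0:+1/576 = 1/576
(3j)²=5/99 [(4 1 5; 0 0 0)], sign=-1
Σ_t [0,0]: t=0:+1/2880 = 1/2880
(3j)²=28/495 [(4 1 5; -2 -1 3)], sign=+1
⇒ 4πI² = 28/33
I = (-1)√(28/33/(4π)) = -0.25984664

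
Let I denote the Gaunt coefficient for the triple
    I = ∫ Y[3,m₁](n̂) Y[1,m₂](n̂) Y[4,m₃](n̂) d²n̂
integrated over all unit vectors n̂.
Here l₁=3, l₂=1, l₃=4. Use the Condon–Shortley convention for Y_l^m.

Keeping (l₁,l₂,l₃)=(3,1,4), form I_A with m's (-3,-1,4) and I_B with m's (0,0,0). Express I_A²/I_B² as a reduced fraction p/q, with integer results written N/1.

Same 3,1,4: normalisation and zero-m 3j drop out of the ratio.
A: Δ: 0! 6! 2! / 9! → 1/252; sum: t=0:+1/1440 = 1/1440; 3j²(3 1 4; -3 -1 4) = Δ·Π!·Σ² = 1/9  (sign +1)
B: Δ: 0! 6! 2! / 9! → 1/252; sum: t=0:+1/36 = 1/36; 3j²(3 1 4; 0 0 0) = Δ·Π!·Σ² = 4/63  (sign +1)
I_A²/I_B² = (1/9)/(4/63) = 7/4

7/4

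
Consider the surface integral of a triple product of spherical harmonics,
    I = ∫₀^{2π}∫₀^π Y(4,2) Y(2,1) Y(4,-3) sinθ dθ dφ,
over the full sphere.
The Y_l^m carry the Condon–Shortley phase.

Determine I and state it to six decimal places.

-0.187702

m-sum 0 ✓  L=10 even ✓  2≤4≤6 ✓
Π(2lᵢ+1) = 9×5×9 = 405
triangle coeff Δ(4,2,4) = 1/13860
Σ_t [0,2]: t=0:+1/192 t=1:−1/36 t=2:+1/192 = -5/288
(3j)²=20/693 [(4 2 4; 0 0 0)], sign=-1
Σ_t [1,2]: t=1:−1/240 t=2:+1/1440 = -1/288
(3j)²=5/132 [(4 2 4; 2 1 -3)], sign=+1
⇒ 4πI² = 375/847
I = (-1)√(375/847/(4π)) = -0.18770204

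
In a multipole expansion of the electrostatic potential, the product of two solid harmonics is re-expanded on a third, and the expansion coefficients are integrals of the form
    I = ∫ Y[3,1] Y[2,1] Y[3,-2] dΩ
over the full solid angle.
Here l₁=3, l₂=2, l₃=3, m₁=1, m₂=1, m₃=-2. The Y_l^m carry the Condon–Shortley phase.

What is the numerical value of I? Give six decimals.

Rules hold: Σm=0, L=8 even, 1≤3≤5.
N = 7·5·7 = 245
Δ = 2!·4!·2!/9! = 1/3780
Racah Σ t=0..2: t=0:+1/24 t=1:−1/4 t=2:+1/24 = -1/6
⇒ 3j(3 2 3; 0 0 0)² = 4/105, sgn +1
Racah Σ t=1..2: t=1:−1/12 t=2:+1/48 = -1/16
⇒ 3j(3 2 3; 1 1 -2)² = 1/28, sgn +1
4πI² = N·(3j₀)²·(3jₘ)² = 1/3
I = +1·√(0.333333/4π) = 0.16286750

0.162868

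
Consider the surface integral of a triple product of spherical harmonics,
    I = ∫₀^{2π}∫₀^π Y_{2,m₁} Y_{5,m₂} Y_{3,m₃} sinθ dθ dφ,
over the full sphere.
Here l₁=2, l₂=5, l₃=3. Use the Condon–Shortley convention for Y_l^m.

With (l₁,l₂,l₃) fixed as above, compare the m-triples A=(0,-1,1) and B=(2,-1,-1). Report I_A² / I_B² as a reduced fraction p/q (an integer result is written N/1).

6/1

Shared (l₁,l₂,l₃)=(2,5,3): N and (l;000)² cancel in I_A²/I_B².
A: Δ = 4!·0!·6!/11! = 1/2310; Racah Σ t=2..2: t=2:+1/192 = 1/192; ⇒ 3j(2 5 3; 0 -1 1)² = 3/77, sgn +1
B: Δ = 4!·0!·6!/11! = 1/2310; Racah Σ t=0..0: t=0:+1/1152 = 1/1152; ⇒ 3j(2 5 3; 2 -1 -1)² = 1/154, sgn +1
I_A²/I_B² = (3/77)/(1/154) = 6/1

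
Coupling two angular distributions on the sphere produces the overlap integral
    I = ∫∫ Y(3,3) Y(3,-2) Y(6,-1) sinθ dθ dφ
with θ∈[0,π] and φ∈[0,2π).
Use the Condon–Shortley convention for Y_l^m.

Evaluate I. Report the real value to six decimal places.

Rules hold: Σm=0, L=12 even, 0≤6≤6.
N = 7·7·13 = 637
Δ = 0!·6!·6!/13! = 1/12012
Racah Σ t=0..0: t=0:+1/1296 = 1/1296
⇒ 3j(3 3 6; 0 0 0)² = 100/3003, sgn +1
Racah Σ t=0..0: t=0:+1/86400 = 1/86400
⇒ 3j(3 3 6; 3 -2 -1)² = 1/1716, sgn -1
4πI² = N·(3j₀)²·(3jₘ)² = 175/14157
I = -1·√(0.0123614/4π) = -0.03136379

-0.031364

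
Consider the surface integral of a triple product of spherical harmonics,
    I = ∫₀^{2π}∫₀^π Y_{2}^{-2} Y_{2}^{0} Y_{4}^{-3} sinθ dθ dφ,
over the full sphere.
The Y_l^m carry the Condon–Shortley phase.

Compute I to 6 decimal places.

0.000000

m-sum = -2 + 0 − 3 = -5 ≠ 0 ⇒ I = 0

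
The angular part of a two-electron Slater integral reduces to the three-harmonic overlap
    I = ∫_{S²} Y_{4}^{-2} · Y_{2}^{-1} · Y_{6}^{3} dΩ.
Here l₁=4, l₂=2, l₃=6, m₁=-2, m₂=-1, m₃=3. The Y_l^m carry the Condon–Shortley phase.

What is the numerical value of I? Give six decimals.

m-sum 0 ✓  L=12 even ✓  2≤6≤6 ✓
Π(2lᵢ+1) = 9×5×13 = 585
triangle coeff Δ(4,2,6) = 1/6435
Σ_t [0,0]: t=0:+1/2304 = 1/2304
(3j)²=5/143 [(4 2 6; 0 0 0)], sign=+1
Σ_t [0,0]: t=0:+1/8640 = 1/8640
(3j)²=28/715 [(4 2 6; -2 -1 3)], sign=-1
⇒ 4πI² = 1260/1573
I = (-1)√(1260/1573/(4π)) = -0.25247360

-0.252474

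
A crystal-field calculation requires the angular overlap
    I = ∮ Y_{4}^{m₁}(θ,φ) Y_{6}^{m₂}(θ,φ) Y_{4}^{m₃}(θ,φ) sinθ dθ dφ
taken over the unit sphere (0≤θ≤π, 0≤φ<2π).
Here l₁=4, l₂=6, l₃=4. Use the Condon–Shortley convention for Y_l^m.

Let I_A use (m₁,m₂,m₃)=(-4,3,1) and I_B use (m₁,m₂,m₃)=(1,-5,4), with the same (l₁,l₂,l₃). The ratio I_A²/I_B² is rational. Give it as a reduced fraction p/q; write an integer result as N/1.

Shared (l₁,l₂,l₃)=(4,6,4): N and (l;000)² cancel in I_A²/I_B².
A: Δ = 6!·2!·6!/15! = 1/1261260; Racah Σ t=6..6: t=6:+1/51840 = 1/51840; ⇒ 3j(4 6 4; -4 3 1)² = 8/429, sgn -1
B: Δ = 6!·2!·6!/15! = 1/1261260; Racah Σ t=1..1: t=1:−1/172800 = -1/172800; ⇒ 3j(4 6 4; 1 -5 4)² = 2/65, sgn -1
I_A²/I_B² = (8/429)/(2/65) = 20/33

20/33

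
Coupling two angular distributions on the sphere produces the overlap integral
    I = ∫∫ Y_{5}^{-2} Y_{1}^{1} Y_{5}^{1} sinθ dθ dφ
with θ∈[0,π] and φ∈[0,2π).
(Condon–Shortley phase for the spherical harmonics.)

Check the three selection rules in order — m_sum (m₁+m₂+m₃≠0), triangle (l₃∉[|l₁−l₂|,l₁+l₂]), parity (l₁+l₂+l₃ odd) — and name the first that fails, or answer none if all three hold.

parity

azimuthal sum: -2 + 1 + 1 = 0  ✓
4 ≤ 5 ≤ 6 (triangle on l)  ✓
L = 5 + 1 + 5 = 11 (odd)  ✗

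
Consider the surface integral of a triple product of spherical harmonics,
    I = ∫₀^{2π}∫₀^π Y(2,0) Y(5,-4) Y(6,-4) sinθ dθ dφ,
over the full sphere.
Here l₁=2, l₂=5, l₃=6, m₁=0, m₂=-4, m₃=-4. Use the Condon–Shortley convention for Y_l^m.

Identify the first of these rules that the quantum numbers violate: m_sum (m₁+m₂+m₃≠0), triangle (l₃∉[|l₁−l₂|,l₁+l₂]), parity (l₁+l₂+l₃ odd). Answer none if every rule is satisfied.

azimuthal sum: 0 − 4 − 4 = -8  ✗
3 ≤ 6 ≤ 7 (triangle on l)
L = 2 + 5 + 6 = 13 (odd)

m_sum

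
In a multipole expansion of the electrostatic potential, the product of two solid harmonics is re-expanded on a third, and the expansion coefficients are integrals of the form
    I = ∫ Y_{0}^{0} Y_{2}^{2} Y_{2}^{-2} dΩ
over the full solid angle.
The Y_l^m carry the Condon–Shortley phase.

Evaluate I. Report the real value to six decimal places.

Rules hold: Σm=0, L=4 even, 2≤2≤2.
N = 1·5·5 = 25
Δ = 0!·0!·4!/5! = 1/5
Racah Σ t=0..0: t=0:+1/4 = 1/4
⇒ 3j(0 2 2; 0 0 0)² = 1/5, sgn +1
Racah Σ t=0..0: t=0:+1/24 = 1/24
⇒ 3j(0 2 2; 0 2 -2)² = 1/5, sgn +1
4πI² = N·(3j₀)²·(3jₘ)² = 1/1
I = +1·√(1/4π) = 0.28209479

0.282095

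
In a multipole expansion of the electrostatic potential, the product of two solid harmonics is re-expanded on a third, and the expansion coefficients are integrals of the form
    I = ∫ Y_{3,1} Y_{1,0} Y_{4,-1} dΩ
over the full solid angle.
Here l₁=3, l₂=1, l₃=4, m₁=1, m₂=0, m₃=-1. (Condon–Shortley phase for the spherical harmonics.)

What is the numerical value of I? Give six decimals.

Rules hold: Σm=0, L=8 even, 2≤4≤4.
N = 7·3·9 = 189
Δ = 0!·6!·2!/9! = 1/252
Racah Σ t=0..0: t=0:+1/36 = 1/36
⇒ 3j(3 1 4; 0 0 0)² = 4/63, sgn +1
Racah Σ t=0..0: t=0:+1/48 = 1/48
⇒ 3j(3 1 4; 1 0 -1)² = 5/84, sgn -1
4πI² = N·(3j₀)²·(3jₘ)² = 5/7
I = -1·√(0.714286/4π) = -0.23841361

-0.238414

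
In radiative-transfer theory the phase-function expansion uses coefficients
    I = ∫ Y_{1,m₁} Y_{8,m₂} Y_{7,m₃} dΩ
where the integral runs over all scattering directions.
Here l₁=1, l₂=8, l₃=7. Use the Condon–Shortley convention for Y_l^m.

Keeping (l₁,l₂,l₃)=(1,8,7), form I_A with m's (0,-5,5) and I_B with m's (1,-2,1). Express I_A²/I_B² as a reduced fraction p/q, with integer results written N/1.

l's match ⇒ only the (l;m) 3-j factors differ between A and B.
A: triangle coeff Δ(1,8,7) = 1/2040; Σ_t [1,1]: t=1:−1/958003200 = -1/958003200; (3j)²=13/680 [(1 8 7; 0 -5 5)], sign=-1
B: triangle coeff Δ(1,8,7) = 1/2040; Σ_t [0,0]: t=0:+1/58060800 = 1/58060800; (3j)²=3/136 [(1 8 7; 1 -2 1)], sign=+1
I_A²/I_B² = (13/680)/(3/136) = 13/15

13/15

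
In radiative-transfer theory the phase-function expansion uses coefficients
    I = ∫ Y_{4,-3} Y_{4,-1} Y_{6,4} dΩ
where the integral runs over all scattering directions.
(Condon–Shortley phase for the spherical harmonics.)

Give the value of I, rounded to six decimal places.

Checks pass: Σm=0; 14 even; l₃=6∈[0,8].
(2·4+1)(2·4+1)(2·6+1) = 1053
Δ: 2! 6! 6! / 15! → 1/1261260
sum: t=0:+1/4608 t=1:−1/1296 t=2:+1/4608 = -7/20736
3j²(4 4 6; 0 0 0) = Δ·Π!·Σ² = 20/1287  (sign -1)
sum: t=1:−1/34560 t=2:+1/28800 = 1/172800
3j²(4 4 6; -3 -1 4) = Δ·Π!·Σ² = 1/1430  (sign +1)
combine: 4πI² = 1053·20/1287·1/1430 = 18/1573
take √, sign -1: I = -0.03017637

-0.030176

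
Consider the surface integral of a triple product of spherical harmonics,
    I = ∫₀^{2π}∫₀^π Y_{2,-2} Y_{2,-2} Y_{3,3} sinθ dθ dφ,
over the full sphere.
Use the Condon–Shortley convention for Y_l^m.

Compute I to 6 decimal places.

m-sum = -2 − 2 + 3 = -1 ≠ 0 ⇒ I = 0

0.000000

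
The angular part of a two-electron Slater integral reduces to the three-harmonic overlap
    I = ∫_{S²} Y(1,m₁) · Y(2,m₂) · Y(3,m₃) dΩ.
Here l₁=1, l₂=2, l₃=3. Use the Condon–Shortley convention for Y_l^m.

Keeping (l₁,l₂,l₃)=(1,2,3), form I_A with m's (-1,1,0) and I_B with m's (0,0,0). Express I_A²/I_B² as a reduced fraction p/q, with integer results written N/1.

Same 1,2,3: normalisation and zero-m 3j drop out of the ratio.
A: Δ: 0! 2! 4! / 7! → 1/105; sum: t=0:+1/12 = 1/12; 3j²(1 2 3; -1 1 0) = Δ·Π!·Σ² = 1/35  (sign -1)
B: Δ: 0! 2! 4! / 7! → 1/105; sum: t=0:+1/4 = 1/4; 3j²(1 2 3; 0 0 0) = Δ·Π!·Σ² = 3/35  (sign -1)
I_A²/I_B² = (1/35)/(3/35) = 1/3

1/3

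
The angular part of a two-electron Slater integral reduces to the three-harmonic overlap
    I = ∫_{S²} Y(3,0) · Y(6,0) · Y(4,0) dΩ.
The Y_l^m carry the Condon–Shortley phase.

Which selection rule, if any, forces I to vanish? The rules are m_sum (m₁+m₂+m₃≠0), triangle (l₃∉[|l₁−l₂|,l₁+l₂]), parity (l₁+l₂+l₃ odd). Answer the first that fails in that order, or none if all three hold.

parity

Σmᵢ = 0  ✓
l₃∈[|l₁−l₂|,l₁+l₂]=[3,9], have l₃=4  ✓
Σlᵢ = 13 ⇒ odd  ✗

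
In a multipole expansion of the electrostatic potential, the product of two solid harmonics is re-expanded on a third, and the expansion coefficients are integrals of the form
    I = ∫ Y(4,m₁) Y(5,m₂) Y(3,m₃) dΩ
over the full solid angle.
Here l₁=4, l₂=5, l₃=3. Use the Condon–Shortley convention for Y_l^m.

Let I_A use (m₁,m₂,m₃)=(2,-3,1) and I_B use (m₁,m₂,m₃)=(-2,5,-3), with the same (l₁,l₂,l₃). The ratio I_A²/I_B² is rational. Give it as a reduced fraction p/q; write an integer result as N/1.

Same 4,5,3: normalisation and zero-m 3j drop out of the ratio.
A: Δ: 6! 2! 4! / 13! → 1/180180; sum: t=0:+1/5760 t=1:−1/720 t=2:+1/2304 = -1/1280; 3j²(4 5 3; 2 -3 1) = Δ·Π!·Σ² = 27/1430  (sign -1)
B: Δ: 6! 2! 4! / 13! → 1/180180; sum: t=6:+1/34560 = 1/34560; 3j²(4 5 3; -2 5 -3) = Δ·Π!·Σ² = 5/286  (sign +1)
I_A²/I_B² = (27/1430)/(5/286) = 27/25

27/25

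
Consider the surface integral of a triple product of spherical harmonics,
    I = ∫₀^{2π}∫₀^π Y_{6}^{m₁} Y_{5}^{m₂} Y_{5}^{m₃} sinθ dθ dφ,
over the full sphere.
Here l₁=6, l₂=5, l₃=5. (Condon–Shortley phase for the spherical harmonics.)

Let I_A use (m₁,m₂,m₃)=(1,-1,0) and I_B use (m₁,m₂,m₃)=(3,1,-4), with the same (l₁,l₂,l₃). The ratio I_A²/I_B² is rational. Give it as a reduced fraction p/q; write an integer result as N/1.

Shared (l₁,l₂,l₃)=(6,5,5): N and (l;000)² cancel in I_A²/I_B².
A: Δ = 6!·6!·4!/17! = 1/28588560; Racah Σ t=0..4: t=0:+1/2073600 t=1:−1/34560 t=2:+1/6912 t=3:−1/10368 t=4:+1/138240 = 7/259200; ⇒ 3j(6 5 5; 1 -1 0)² = 28/7293, sgn -1
B: Δ = 6!·6!·4!/17! = 1/28588560; Racah Σ t=2..3: t=2:+1/138240 t=3:−1/155520 = 1/1244160; ⇒ 3j(6 5 5; 3 1 -4)² = 3/9724, sgn -1
I_A²/I_B² = (28/7293)/(3/9724) = 112/9

112/9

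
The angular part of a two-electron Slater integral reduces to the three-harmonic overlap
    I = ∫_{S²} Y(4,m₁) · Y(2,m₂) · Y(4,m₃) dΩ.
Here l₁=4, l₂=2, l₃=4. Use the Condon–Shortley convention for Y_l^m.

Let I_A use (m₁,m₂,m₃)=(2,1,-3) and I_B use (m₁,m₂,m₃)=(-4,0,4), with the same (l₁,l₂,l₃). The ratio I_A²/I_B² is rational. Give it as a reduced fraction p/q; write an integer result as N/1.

75/112

Same 4,2,4: normalisation and zero-m 3j drop out of the ratio.
A: Δ: 2! 6! 2! / 11! → 1/13860; sum: t=1:−1/240 t=2:+1/1440 = -1/288; 3j²(4 2 4; 2 1 -3) = Δ·Π!·Σ² = 5/132  (sign +1)
B: Δ: 2! 6! 2! / 11! → 1/13860; sum: t=2:+1/2880 = 1/2880; 3j²(4 2 4; -4 0 4) = Δ·Π!·Σ² = 28/495  (sign +1)
I_A²/I_B² = (5/132)/(28/495) = 75/112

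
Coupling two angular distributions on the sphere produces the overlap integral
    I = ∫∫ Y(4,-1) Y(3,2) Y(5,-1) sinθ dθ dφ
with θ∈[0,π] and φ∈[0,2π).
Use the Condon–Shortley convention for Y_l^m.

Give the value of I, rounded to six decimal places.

0.138239

Checks pass: Σm=0; 12 even; l₃=5∈[1,7].
(2·4+1)(2·3+1)(2·5+1) = 693
Δ: 2! 6! 4! / 13! → 1/180180
sum: t=0:+1/576 t=1:−1/144 t=2:+1/576 = -1/288
3j²(4 3 5; 0 0 0) = Δ·Π!·Σ² = 20/1001  (sign +1)
sum: t=1:−1/1152 t=2:+1/432 = 5/3456
3j²(4 3 5; -1 2 -1) = Δ·Π!·Σ² = 625/36036  (sign +1)
combine: 4πI² = 693·20/1001·625/36036 = 3125/13013
take √, sign +1: I = 0.13823925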